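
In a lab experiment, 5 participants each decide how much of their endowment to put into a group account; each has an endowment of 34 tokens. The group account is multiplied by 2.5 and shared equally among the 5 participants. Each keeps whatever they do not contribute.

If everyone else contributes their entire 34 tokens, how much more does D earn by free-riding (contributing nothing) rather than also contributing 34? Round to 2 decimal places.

Switching from a contribution of 34 to 0 lets D keep an extra 34 tokens, but lowers the group account by 34, which costs D their own share of that drop: 2.5/5 × 34 = 17.00.
Net gain = 34 − 17.00 = 17.00. The private return per contributed unit (0.5000) is below 1, so free-riding is indeed the best response regardless of what the others do.

17.00 tokens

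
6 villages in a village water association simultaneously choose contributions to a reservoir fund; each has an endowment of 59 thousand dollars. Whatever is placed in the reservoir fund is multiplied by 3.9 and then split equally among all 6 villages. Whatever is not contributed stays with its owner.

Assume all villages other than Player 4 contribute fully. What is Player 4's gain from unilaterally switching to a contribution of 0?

20.65 thousand dollars

Switching from a contribution of 59 to 0 lets Player 4 keep an extra 59 thousand dollars, but lowers the reservoir fund by 59, which costs Player 4 their own share of that drop: 3.9/6 × 59 = 38.35.
Net gain = 59 − 38.35 = 20.65. The private return per contributed unit (0.6500) is below 1, so free-riding is indeed the best response regardless of what the others do.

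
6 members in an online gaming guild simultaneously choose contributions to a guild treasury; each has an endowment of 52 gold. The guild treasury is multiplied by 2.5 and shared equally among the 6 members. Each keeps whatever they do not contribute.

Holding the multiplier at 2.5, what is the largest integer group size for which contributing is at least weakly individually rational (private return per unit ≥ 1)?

Private return per unit is 2.5/(group size), which is ≥ 1 whenever the group size is ≤ 2.5.
The largest such integer is 2.

2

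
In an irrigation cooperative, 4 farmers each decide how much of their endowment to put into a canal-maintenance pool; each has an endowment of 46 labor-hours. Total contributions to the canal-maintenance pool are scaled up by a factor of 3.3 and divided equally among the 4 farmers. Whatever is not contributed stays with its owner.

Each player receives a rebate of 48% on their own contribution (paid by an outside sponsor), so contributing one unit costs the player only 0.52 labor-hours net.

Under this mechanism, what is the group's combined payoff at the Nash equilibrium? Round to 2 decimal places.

With the mechanism, a contributed unit returns (3.3/4) / 0.52 = 1.5865 per unit of net cost to the contributor — now above 1 — so contributing fully is weakly dominant for every player.
At the Nash equilibrium everyone contributes 46. Group total payoff = 4 × (46 × 0.48 + 3.3 × 46) = 695.52.

695.52 labor-hours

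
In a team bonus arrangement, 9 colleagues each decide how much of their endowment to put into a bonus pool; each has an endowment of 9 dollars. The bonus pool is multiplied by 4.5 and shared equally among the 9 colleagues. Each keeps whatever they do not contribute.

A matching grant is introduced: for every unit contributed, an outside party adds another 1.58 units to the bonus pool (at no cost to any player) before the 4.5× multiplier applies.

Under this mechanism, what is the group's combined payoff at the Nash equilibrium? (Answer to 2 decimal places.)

940.41 dollars

The effective private return per unit is now 4.5 × 2.58 / 9 = 1.2900 > 1, so every player's dominant strategy flips to full contribution.
So the Nash equilibrium is full contribution by all 9; the group earns 4.5 × 2.58 × 81 = 940.41.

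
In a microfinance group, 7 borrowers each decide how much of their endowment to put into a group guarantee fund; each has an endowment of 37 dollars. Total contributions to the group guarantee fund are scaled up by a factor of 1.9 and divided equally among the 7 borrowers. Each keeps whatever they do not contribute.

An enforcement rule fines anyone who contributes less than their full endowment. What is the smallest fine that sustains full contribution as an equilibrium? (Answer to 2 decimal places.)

26.96 dollars

Given the others contribute fully, the best deviation is to contribute 0 (any partial contribution still incurs the fine and gives up units whose private return 0.2714 is below 1).
Deviating from 37 to 0 saves 37 dollars but forfeits the deviator's share of the drop in the group guarantee fund: 1.9/7 × 37 = 10.04.
So the deviation gain is 37 − 10.04 = 26.96, and the fine must be at least 26.96 dollars to wipe it out.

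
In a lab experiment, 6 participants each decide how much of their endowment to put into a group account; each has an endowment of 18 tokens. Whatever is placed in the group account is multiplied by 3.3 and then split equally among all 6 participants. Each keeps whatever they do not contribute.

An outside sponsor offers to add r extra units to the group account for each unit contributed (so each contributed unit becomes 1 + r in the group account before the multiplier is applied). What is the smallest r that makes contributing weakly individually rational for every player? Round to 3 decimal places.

0.818

With matching at rate r, one contributed unit becomes (1 + r) in the group account and returns 3.3 × (1 + r) / 6 to the contributor.
Setting this equal to 1: 1 + r = 6/3.3 = 1.8182.
So the minimum matching rate is r = 1.8182 − 1 = 0.818.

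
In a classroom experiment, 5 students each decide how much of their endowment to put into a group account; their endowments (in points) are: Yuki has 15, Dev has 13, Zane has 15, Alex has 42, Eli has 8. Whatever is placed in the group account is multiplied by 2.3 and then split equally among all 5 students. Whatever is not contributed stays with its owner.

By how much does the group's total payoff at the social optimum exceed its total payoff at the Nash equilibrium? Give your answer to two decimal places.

The private return per contributed unit is 2.3/5 = 0.4600 < 1 for every player regardless of endowment, so the Nash equilibrium is zero contribution and the group total is Σ E_j = 15 + 13 + 15 + 42 + 8 = 93.
Each contributed unit returns 2.300 to the group, so the social optimum is full contribution by everyone: group total = 2.300 × 93 = 213.90.
Efficiency loss = (2.300 − 1) × 93 = 120.90.

120.90 points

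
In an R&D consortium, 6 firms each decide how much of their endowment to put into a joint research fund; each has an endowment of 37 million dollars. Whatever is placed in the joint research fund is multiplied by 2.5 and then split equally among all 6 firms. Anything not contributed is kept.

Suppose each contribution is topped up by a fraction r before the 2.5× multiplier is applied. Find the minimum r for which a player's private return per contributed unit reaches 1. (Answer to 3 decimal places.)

With matching at rate r, one contributed unit becomes (1 + r) in the joint research fund and returns 2.5 × (1 + r) / 6 to the contributor.
Setting this equal to 1: 1 + r = 6/2.5 = 2.4000.
So the minimum matching rate is r = 2.4000 − 1 = 1.400.

1.400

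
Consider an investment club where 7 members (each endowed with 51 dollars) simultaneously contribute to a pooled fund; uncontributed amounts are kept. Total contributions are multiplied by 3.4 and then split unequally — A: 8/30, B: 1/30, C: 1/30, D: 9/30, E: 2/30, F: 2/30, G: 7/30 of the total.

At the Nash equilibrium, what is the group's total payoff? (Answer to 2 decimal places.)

Each unit j contributes comes back to j as 3.4 × (j's share), so j prefers to contribute only if that share exceeds 1/3.4 = 0.2941; otherwise keeping the unit dominates.
Only D (9/30) clears that bar, contributing 51; the remaining 6 contribute 0. Total contributed: 51.
The pooled fund pays out 3.4 × 51 = 173.40 in total (split across the unequal shares, but the aggregate is all that matters for the group sum).
The 6 free-riders keep 51 each, adding 306. Group total = 306 + 173.40 = 479.40.

479.40 dollars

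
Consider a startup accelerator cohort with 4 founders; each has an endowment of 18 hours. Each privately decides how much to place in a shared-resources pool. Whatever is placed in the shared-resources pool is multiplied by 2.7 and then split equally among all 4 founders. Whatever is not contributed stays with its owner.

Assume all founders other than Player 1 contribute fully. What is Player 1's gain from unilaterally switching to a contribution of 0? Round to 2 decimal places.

5.85 hours

Switching from a contribution of 18 to 0 lets Player 1 keep an extra 18 hours, but lowers the shared-resources pool by 18, which costs Player 1 their own share of that drop: 2.7/4 × 18 = 12.15.
Net gain = 18 − 12.15 = 5.85. The private return per contributed unit (0.6750) is below 1, so free-riding is indeed the best response regardless of what the others do.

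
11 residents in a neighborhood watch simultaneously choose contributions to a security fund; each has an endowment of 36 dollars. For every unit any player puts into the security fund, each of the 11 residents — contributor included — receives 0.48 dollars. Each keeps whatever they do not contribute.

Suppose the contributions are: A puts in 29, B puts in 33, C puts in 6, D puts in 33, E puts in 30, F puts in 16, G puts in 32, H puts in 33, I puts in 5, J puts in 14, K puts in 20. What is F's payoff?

140.48 dollars

Total contributed: 29 + 33 + 6 + 33 + 30 + 16 + 32 + 33 + 5 + 14 + 20 = 251.
Each receives 0.48 × 251 = 120.48 from the security fund.
F keeps 36 − 16 = 20, so F's payoff is 20 + 120.48 = 140.48.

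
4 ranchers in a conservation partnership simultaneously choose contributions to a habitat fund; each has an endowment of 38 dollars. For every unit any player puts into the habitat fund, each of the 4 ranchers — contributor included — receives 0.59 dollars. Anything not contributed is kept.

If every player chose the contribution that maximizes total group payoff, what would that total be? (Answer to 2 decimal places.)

358.72 dollars

Each contributed unit returns 2.360 to the group as a whole (0.59 to each of 4 players), which exceeds 1, so the social optimum is full contribution: group total = 2.360 × 152 = 358.72.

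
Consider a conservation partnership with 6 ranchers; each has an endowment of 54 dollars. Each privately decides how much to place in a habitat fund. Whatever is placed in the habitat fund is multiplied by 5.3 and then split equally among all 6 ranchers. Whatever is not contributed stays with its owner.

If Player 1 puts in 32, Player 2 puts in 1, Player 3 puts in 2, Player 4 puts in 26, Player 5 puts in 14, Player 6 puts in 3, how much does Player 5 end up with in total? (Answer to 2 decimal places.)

108.90 dollars

Total contributed: 32 + 1 + 2 + 26 + 14 + 3 = 78.
Each receives 5.3 × 78 / 6 = 68.90 from the habitat fund.
Player 5 keeps 54 − 14 = 40, so Player 5's payoff is 40 + 68.90 = 108.90.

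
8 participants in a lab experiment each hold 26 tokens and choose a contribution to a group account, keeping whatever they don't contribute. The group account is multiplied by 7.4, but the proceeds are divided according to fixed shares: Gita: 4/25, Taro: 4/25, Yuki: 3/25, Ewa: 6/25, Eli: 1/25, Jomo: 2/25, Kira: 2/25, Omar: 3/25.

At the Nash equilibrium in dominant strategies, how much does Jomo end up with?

72.18 tokens

A player with share s gets back 7.4·s per unit contributed, so full contribution is dominant for anyone with s > 1/7.4 = 0.1351 and zero contribution is dominant for anyone below.
The shares above 0.1351 belong to Gita, Taro and Ewa, contributing 26 each; the remaining 5 contribute 0. Total contributed: 78.
Jomo keeps 26 and receives 7.4 × 78 × 2/25 = 46.18 from the group account, for a payoff of 72.18.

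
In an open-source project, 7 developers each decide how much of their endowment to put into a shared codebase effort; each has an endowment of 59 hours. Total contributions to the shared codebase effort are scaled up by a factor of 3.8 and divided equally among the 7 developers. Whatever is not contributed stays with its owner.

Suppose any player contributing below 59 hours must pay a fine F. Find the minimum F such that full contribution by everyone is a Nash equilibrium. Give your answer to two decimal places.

Given the others contribute fully, the best deviation is to contribute 0 (any partial contribution still incurs the fine and gives up units whose private return 0.5429 is below 1).
Deviating from 59 to 0 saves 59 hours but forfeits the deviator's share of the drop in the shared codebase effort: 3.8/7 × 59 = 32.03.
So the deviation gain is 59 − 32.03 = 26.97, and the fine must be at least 26.97 hours to wipe it out.

26.97 hours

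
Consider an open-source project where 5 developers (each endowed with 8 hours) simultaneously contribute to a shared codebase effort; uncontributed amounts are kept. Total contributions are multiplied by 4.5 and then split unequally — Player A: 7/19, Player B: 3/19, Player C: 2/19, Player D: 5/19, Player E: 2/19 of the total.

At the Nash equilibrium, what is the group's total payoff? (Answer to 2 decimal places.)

96.00 hours

Each unit j contributes comes back to j as 4.5 × (j's share), so j prefers to contribute only if that share exceeds 1/4.5 = 0.2222; otherwise keeping the unit dominates.
The shares above 0.2222 belong to Player A and Player D, contributing 8 each; the remaining 3 contribute 0. Total contributed: 16.
The shared codebase effort pays out 4.5 × 16 = 72.00 in total (split across the unequal shares, but the aggregate is all that matters for the group sum).
The 3 free-riders keep 8 each, adding 24. Group total = 24 + 72.00 = 96.00.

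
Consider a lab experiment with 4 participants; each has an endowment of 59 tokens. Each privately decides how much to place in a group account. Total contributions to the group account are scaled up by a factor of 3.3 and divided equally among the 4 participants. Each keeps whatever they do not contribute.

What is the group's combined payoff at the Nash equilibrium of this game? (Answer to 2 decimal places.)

Each contributed unit returns 3.3/4 = 0.8250 to its contributor — below 1 — so contributing 0 is dominant for every player. At the Nash equilibrium everyone keeps their 59, and the group total is 4 × 59 = 236.

236.00 tokens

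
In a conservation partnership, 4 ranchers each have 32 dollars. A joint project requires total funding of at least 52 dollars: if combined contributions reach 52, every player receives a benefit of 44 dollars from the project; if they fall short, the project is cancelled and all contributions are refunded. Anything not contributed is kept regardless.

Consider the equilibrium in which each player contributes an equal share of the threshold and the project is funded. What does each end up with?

63 dollars

Equal share of the threshold: 52/4 = 13.
At this profile no one gains by cutting their contribution: any cut drops the total below 52, the project is cancelled, contributions are refunded, and the deviator ends with 32, which is less than 32 − 13 + 44 = 63. Contributing more than 13 just wastes the excess. So contributing exactly 13 is a best response.
Each player's payoff: 32 − 13 + 44 = 63.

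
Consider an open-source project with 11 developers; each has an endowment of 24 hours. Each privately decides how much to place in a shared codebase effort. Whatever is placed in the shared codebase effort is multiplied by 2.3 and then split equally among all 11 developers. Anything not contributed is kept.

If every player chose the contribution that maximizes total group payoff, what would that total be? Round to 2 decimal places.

607.20 hours

Each contributed unit returns 2.300 to the group as a whole (0.2091 to each of 11 players), which exceeds 1, so the social optimum is full contribution: group total = 2.300 × 264 = 607.20.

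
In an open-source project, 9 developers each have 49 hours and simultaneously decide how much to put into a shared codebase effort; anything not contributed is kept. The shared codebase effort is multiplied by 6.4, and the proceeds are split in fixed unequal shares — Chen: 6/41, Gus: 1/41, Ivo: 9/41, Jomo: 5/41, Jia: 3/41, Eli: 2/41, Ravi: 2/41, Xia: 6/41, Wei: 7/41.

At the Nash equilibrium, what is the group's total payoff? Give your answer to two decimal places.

A player with share s gets back 6.4·s per unit contributed, so full contribution is dominant for anyone with s > 1/6.4 = 0.1563 and zero contribution is dominant for anyone below.
Ivo and Wei clear that bar, contributing 49 each; the remaining 7 contribute 0. Total contributed: 98.
The shared codebase effort pays out 6.4 × 98 = 627.20 in total (split across the unequal shares, but the aggregate is all that matters for the group sum).
The 7 free-riders keep 49 each, adding 343. Group total = 343 + 627.20 = 970.20.

970.20 hours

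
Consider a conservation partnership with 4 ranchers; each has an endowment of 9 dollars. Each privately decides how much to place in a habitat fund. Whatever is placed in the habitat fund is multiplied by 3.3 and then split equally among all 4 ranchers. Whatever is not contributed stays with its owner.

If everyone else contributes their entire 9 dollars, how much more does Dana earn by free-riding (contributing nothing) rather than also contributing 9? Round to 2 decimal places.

1.58 dollars

Switching from a contribution of 9 to 0 lets Dana keep an extra 9 dollars, but lowers the habitat fund by 9, which costs Dana their own share of that drop: 3.3/4 × 9 = 7.42.
Net gain = 9 − 7.42 = 1.58. The private return per contributed unit (0.8250) is below 1, so free-riding is indeed the best response regardless of what the others do.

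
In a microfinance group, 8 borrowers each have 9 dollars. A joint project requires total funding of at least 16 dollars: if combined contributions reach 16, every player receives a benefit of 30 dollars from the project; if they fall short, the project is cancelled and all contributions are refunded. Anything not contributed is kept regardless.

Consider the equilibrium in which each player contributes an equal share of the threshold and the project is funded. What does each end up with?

Equal share of the threshold: 16/8 = 2.
At this profile no one gains by cutting their contribution: any cut drops the total below 16, the project is cancelled, contributions are refunded, and the deviator ends with 9, which is less than 9 − 2 + 30 = 37. Contributing more than 2 just wastes the excess. So contributing exactly 2 is a best response.
Each player's payoff: 9 − 2 + 30 = 37.

37 dollars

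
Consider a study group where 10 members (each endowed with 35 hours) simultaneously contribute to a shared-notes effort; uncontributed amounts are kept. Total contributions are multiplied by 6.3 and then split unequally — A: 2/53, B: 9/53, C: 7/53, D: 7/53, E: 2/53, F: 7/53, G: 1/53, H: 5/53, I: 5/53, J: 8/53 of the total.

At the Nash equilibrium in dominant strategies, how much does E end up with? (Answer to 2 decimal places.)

Each unit j contributes comes back to j as 6.3 × (j's share), so j prefers to contribute only if that share exceeds 1/6.3 = 0.1587; otherwise keeping the unit dominates.
B alone (share 9/53) is above the threshold, contributing 35; the remaining 9 contribute 0. Total contributed: 35.
E keeps 35 and receives 6.3 × 35 × 2/53 = 8.32 from the shared-notes effort, for a payoff of 43.32.

43.32 hours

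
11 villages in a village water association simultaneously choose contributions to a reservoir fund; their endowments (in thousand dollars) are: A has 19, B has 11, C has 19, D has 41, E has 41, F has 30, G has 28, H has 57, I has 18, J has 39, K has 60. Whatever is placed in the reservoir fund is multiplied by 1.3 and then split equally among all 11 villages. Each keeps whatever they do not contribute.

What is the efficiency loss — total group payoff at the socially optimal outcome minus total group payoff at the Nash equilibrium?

108.90 thousand dollars

The private return per contributed unit is 1.3/11 = 0.1182 < 1 for every player regardless of endowment, so the Nash equilibrium is zero contribution and the group total is Σ E_j = 19 + 11 + 19 + 41 + 41 + 30 + 28 + 57 + 18 + 39 + 60 = 363.
Each contributed unit returns 1.300 to the group, so the social optimum is full contribution by everyone: group total = 1.300 × 363 = 471.90.
Efficiency loss = (1.300 − 1) × 363 = 108.90.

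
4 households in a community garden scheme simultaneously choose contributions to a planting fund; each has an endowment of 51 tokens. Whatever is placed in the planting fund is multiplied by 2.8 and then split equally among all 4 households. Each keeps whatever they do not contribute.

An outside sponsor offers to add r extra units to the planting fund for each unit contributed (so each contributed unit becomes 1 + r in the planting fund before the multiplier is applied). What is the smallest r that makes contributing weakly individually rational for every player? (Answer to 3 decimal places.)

With matching at rate r, one contributed unit becomes (1 + r) in the planting fund and returns 2.8 × (1 + r) / 4 to the contributor.
Setting this equal to 1: 1 + r = 4/2.8 = 1.4286.
So the minimum matching rate is r = 1.4286 − 1 = 0.429.

0.429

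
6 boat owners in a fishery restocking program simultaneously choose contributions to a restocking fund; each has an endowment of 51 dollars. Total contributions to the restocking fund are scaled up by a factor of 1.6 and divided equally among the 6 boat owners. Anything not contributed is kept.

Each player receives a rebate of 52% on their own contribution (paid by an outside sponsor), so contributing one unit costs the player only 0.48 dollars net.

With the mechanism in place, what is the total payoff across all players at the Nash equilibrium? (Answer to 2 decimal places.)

306.00 dollars

The effective private return is (1.6/6) / 0.48 = 0.5556, which is still under 1, so the mechanism doesn't change anyone's dominant strategy: zero contribution.
Everyone keeps their endowment and the group total is 6 × 51 = 306.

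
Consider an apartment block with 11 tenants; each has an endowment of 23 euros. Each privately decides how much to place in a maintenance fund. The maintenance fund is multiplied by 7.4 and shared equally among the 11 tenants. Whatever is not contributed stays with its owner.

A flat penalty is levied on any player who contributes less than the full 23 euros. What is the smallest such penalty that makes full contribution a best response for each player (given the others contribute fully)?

7.53 euros

Given the others contribute fully, the best deviation is to contribute 0 (any partial contribution still incurs the fine and gives up units whose private return 0.6727 is below 1).
Deviating from 23 to 0 saves 23 euros but forfeits the deviator's share of the drop in the maintenance fund: 7.4/11 × 23 = 15.47.
So the deviation gain is 23 − 15.47 = 7.53, and the fine must be at least 7.53 euros to wipe it out.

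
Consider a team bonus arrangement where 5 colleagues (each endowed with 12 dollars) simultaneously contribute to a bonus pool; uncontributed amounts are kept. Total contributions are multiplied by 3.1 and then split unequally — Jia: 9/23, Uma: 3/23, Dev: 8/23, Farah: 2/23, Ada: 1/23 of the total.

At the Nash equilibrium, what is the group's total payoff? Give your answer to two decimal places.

Player j's private return per contributed unit is 3.1 × (j's share). Contributing is weakly dominant for j when that share is at least 1/3.1 = 0.3226, and contributing 0 is dominant otherwise.
The shares above 0.3226 belong to Jia and Dev, contributing 12 each; the remaining 3 contribute 0. Total contributed: 24.
The bonus pool pays out 3.1 × 24 = 74.40 in total (split across the unequal shares, but the aggregate is all that matters for the group sum).
The 3 free-riders keep 12 each, adding 36. Group total = 36 + 74.40 = 110.40.

110.40 dollars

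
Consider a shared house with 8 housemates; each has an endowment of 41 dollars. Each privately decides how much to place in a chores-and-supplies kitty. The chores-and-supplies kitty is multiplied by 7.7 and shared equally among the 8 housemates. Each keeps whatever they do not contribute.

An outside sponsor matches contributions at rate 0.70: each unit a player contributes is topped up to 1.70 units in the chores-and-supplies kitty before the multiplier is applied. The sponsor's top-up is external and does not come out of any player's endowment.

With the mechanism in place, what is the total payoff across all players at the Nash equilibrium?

4293.52 dollars

The effective private return per unit is now 7.7 × 1.70 / 8 = 1.6363 > 1, so every player's dominant strategy flips to full contribution.
So the Nash equilibrium is full contribution by all 8; the group earns 7.7 × 1.70 × 328 = 4293.52.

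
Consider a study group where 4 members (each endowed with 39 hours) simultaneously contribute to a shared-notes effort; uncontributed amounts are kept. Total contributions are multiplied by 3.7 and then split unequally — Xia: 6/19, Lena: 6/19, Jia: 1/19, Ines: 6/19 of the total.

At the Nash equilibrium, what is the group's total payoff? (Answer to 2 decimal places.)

For player j, contributing a unit is worthwhile iff 3.7 × (j's share) ≥ 1, i.e. iff j's share is at least 0.2703.
Xia, Lena and Ines clear that bar, contributing 39 each; the remaining 1 contribute 0. Total contributed: 117.
The shared-notes effort pays out 3.7 × 117 = 432.90 in total (split across the unequal shares, but the aggregate is all that matters for the group sum).
The 1 free-riders keep 39 each, adding 39. Group total = 39 + 432.90 = 471.90.

471.90 hours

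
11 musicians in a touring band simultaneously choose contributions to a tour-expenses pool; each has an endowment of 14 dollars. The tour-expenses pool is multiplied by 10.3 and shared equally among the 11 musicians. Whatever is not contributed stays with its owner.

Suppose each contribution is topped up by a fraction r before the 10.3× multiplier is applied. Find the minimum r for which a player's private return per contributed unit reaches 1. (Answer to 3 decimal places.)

0.068

With matching at rate r, one contributed unit becomes (1 + r) in the tour-expenses pool and returns 10.3 × (1 + r) / 11 to the contributor.
Setting this equal to 1: 1 + r = 11/10.3 = 1.0680.
So the minimum matching rate is r = 1.0680 − 1 = 0.068.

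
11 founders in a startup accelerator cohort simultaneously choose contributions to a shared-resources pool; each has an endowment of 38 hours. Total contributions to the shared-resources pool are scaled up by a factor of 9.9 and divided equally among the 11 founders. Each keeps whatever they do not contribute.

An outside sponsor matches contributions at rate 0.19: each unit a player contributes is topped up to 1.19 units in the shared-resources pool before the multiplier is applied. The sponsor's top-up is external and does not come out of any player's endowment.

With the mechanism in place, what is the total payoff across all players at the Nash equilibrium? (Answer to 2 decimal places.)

4924.46 hours

With the mechanism, a contributed unit returns 9.9 × 1.19 / 11 = 1.0710 per unit of net cost to the contributor — now above 1 — so contributing fully is weakly dominant for every player.
So the Nash equilibrium is full contribution by all 11; the group earns 9.9 × 1.19 × 418 = 4924.46.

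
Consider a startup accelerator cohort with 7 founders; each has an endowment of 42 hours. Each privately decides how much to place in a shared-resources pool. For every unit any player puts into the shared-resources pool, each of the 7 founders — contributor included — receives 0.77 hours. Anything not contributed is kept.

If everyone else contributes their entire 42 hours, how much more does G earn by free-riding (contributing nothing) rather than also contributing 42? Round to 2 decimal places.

Switching from a contribution of 42 to 0 lets G keep an extra 42 hours, but lowers the shared-resources pool by 42, which costs G their own share of that drop: 0.77 × 42 = 32.34.
Net gain = 42 − 32.34 = 9.66. The private return per contributed unit (0.77) is below 1, so free-riding is indeed the best response regardless of what the others do.

9.66 hours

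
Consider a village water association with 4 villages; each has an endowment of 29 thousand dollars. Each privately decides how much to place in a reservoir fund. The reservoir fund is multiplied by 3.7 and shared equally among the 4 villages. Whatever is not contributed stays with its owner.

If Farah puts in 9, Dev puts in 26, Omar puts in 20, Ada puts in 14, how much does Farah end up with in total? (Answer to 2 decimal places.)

83.83 thousand dollars

Total contributed: 9 + 26 + 20 + 14 = 69.
Each receives 3.7 × 69 / 4 = 63.83 from the reservoir fund.
Farah keeps 29 − 9 = 20, so Farah's payoff is 20 + 63.83 = 83.83.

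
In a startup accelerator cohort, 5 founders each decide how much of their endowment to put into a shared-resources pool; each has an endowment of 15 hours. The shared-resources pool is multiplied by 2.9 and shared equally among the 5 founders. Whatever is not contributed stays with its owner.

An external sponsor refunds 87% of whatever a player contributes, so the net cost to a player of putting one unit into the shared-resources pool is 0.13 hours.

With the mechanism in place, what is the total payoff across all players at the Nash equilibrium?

Under the mechanism each unit contributed yields (2.9/5) / 0.13 = 4.4615 back to its contributor per unit of net cost, which exceeds 1, making full contribution the dominant choice for everyone.
At the Nash equilibrium everyone contributes 15. Group total payoff = 5 × (15 × 0.87 + 2.9 × 15) = 282.75.

282.75 hours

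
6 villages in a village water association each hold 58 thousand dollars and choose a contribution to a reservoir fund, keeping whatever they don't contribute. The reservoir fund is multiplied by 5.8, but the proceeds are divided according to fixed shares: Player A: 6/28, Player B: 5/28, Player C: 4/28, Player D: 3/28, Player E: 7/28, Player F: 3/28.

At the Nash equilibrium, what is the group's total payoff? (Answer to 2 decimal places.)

1183.20 thousand dollars

A player with share s gets back 5.8·s per unit contributed, so full contribution is dominant for anyone with s > 1/5.8 = 0.1724 and zero contribution is dominant for anyone below.
Player A, Player B and Player E are above the threshold, contributing 58 each; the remaining 3 contribute 0. Total contributed: 174.
The reservoir fund pays out 5.8 × 174 = 1009.20 in total (split across the unequal shares, but the aggregate is all that matters for the group sum).
The 3 free-riders keep 58 each, adding 174. Group total = 174 + 1009.20 = 1183.20.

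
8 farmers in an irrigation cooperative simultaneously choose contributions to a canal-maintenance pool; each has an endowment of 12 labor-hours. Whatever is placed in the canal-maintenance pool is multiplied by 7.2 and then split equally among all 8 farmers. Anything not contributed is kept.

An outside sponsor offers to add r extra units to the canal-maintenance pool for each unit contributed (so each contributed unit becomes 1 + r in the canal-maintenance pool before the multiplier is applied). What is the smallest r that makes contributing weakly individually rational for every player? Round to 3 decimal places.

With matching at rate r, one contributed unit becomes (1 + r) in the canal-maintenance pool and returns 7.2 × (1 + r) / 8 to the contributor.
Setting this equal to 1: 1 + r = 8/7.2 = 1.1111.
So the minimum matching rate is r = 1.1111 − 1 = 0.111.

0.111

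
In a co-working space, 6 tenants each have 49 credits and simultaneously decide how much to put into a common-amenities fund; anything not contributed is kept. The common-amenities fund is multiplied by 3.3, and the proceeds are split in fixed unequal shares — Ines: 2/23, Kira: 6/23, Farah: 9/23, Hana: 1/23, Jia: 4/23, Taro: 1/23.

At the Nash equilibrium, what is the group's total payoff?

For player j, contributing a unit is worthwhile iff 3.3 × (j's share) ≥ 1, i.e. iff j's share is at least 0.3030.
Only Farah (9/23) clears that bar, contributing 49; the remaining 5 contribute 0. Total contributed: 49.
The common-amenities fund pays out 3.3 × 49 = 161.70 in total (split across the unequal shares, but the aggregate is all that matters for the group sum).
The 5 free-riders keep 49 each, adding 245. Group total = 245 + 161.70 = 406.70.

406.70 credits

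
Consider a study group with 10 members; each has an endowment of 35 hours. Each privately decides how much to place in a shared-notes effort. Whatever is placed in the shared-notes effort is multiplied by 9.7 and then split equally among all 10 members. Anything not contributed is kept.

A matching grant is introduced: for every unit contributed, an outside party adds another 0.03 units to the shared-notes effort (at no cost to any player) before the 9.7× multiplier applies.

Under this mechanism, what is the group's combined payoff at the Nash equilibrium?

Even with the mechanism, each unit contributed returns only 9.7 × 1.03 / 10 = 0.9991 per unit of net cost, so contributing nothing is still dominant.
At the Nash equilibrium no one contributes; group total payoff = 10 × 35 = 350.

350.00 hours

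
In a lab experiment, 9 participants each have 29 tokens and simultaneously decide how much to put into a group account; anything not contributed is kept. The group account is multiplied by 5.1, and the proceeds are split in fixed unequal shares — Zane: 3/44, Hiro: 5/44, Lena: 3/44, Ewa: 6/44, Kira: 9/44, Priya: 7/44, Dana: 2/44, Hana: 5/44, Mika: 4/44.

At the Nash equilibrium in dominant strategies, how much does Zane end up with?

For player j, contributing a unit is worthwhile iff 5.1 × (j's share) ≥ 1, i.e. iff j's share is at least 0.1961.
The only share above 0.1961 is Kira's 9/44, contributing 29; the remaining 8 contribute 0. Total contributed: 29.
Zane keeps 29 and receives 5.1 × 29 × 3/44 = 10.08 from the group account, for a payoff of 39.08.

39.08 tokens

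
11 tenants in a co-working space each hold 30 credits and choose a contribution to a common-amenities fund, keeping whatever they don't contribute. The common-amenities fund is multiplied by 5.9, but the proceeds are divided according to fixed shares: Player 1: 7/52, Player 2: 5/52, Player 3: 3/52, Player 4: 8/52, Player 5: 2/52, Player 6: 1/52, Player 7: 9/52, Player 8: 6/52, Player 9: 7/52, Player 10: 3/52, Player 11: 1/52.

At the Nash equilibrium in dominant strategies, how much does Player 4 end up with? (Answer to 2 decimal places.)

57.23 credits

Each unit j contributes comes back to j as 5.9 × (j's share), so j prefers to contribute only if that share exceeds 1/5.9 = 0.1695; otherwise keeping the unit dominates.
Only Player 7 (9/52) clears that bar, contributing 30; the remaining 10 contribute 0. Total contributed: 30.
Player 4 keeps 30 and receives 5.9 × 30 × 8/52 = 27.23 from the common-amenities fund, for a payoff of 57.23.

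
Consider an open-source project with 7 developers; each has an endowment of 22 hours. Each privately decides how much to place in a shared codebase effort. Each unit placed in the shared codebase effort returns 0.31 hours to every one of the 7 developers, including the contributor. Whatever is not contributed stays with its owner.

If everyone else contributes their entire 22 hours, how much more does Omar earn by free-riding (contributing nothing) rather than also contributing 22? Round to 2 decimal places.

Switching from a contribution of 22 to 0 lets Omar keep an extra 22 hours, but lowers the shared codebase effort by 22, which costs Omar their own share of that drop: 0.31 × 22 = 6.82.
Net gain = 22 − 6.82 = 15.18. The private return per contributed unit (0.31) is below 1, so free-riding is indeed the best response regardless of what the others do.

15.18 hours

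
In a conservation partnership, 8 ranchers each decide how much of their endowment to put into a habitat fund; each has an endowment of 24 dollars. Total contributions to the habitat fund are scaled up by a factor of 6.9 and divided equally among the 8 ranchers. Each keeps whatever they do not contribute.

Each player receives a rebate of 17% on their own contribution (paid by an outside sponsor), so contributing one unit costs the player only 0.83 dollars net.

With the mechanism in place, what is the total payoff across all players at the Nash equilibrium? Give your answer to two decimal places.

1357.44 dollars

With the mechanism, a contributed unit returns (6.9/8) / 0.83 = 1.0392 per unit of net cost to the contributor — now above 1 — so contributing fully is weakly dominant for every player.
So the Nash equilibrium is full contribution by all 8; the group earns 8 × (24 × 0.17 + 6.9 × 24) = 1357.44.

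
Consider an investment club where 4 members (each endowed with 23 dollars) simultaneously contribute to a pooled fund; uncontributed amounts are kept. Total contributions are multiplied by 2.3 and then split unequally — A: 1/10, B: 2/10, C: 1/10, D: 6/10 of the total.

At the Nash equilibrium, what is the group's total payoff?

121.90 dollars

A player with share s gets back 2.3·s per unit contributed, so full contribution is dominant for anyone with s > 1/2.3 = 0.4348 and zero contribution is dominant for anyone below.
D alone (share 6/10) is above the threshold, contributing 23; the remaining 3 contribute 0. Total contributed: 23.
The pooled fund pays out 2.3 × 23 = 52.90 in total (split across the unequal shares, but the aggregate is all that matters for the group sum).
The 3 free-riders keep 23 each, adding 69. Group total = 69 + 52.90 = 121.90.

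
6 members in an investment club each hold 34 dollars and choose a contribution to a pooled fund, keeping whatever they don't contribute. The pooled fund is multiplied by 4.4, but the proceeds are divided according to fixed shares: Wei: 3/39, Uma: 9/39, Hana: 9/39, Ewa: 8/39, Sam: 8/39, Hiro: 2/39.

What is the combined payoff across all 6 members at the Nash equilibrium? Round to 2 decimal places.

For player j, contributing a unit is worthwhile iff 4.4 × (j's share) ≥ 1, i.e. iff j's share is at least 0.2273.
Uma and Hana clear that bar, contributing 34 each; the remaining 4 contribute 0. Total contributed: 68.
The pooled fund pays out 4.4 × 68 = 299.20 in total (split across the unequal shares, but the aggregate is all that matters for the group sum).
The 4 free-riders keep 34 each, adding 136. Group total = 136 + 299.20 = 435.20.

435.20 dollars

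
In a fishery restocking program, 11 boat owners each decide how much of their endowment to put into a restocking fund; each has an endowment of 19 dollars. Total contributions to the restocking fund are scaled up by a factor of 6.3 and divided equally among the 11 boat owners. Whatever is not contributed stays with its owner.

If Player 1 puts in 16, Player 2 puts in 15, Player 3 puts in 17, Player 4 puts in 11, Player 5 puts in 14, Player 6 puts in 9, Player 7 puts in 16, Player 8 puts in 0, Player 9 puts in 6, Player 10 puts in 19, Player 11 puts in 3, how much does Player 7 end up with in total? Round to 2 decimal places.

Total contributed: 16 + 15 + 17 + 11 + 14 + 9 + 16 + 0 + 6 + 19 + 3 = 126.
Each receives 6.3 × 126 / 11 = 72.16 from the restocking fund.
Player 7 keeps 19 − 16 = 3, so Player 7's payoff is 3 + 72.16 = 75.16.

75.16 dollars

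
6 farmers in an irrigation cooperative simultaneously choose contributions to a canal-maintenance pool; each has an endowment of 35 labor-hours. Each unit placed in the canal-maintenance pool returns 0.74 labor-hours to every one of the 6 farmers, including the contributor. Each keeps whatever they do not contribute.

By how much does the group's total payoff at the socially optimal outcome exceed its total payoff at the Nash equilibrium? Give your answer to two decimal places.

722.40 labor-hours

The private return per contributed unit is 0.74 < 1, so contributing 0 is dominant for every player. At the Nash equilibrium everyone keeps their 35, and the group total is 6 × 35 = 210.
Each contributed unit returns 4.440 to the group as a whole (0.74 to each of 6 players), which exceeds 1, so the social optimum is full contribution: group total = 4.440 × 210 = 932.40.
Efficiency loss = 932.40 − 210 = 722.40.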